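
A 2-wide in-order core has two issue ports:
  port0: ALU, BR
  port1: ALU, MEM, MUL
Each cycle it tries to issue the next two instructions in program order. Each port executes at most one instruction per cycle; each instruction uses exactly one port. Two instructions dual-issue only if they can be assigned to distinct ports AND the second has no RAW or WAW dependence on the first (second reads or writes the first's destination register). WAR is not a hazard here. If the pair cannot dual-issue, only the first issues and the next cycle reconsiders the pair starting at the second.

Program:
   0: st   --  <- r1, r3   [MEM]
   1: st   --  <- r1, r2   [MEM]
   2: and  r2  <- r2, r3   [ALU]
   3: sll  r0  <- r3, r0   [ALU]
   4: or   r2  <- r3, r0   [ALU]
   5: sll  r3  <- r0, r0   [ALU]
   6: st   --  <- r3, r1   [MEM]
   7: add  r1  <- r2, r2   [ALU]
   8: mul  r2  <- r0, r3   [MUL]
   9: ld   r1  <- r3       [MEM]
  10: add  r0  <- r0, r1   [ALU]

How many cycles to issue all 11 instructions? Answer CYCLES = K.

CYCLES = 8

#0 head=0: st.MEM i0 no-port MEM/MEM
#1 head=1: st.MEM/and.ALU i1+i2 2-wide
#2 head=3: sll.ALU i3 RAW r0
#3 head=4: or.ALU/sll.ALU i4+i5 2-wide
#4 head=6: st.MEM/add.ALU i6+i7 2-wide
#5 head=8: mul.MUL i8 no-port MUL/MEM
#6 head=9: ld.MEM i9 RAW r1
#7 head=10: add.ALU i10 tail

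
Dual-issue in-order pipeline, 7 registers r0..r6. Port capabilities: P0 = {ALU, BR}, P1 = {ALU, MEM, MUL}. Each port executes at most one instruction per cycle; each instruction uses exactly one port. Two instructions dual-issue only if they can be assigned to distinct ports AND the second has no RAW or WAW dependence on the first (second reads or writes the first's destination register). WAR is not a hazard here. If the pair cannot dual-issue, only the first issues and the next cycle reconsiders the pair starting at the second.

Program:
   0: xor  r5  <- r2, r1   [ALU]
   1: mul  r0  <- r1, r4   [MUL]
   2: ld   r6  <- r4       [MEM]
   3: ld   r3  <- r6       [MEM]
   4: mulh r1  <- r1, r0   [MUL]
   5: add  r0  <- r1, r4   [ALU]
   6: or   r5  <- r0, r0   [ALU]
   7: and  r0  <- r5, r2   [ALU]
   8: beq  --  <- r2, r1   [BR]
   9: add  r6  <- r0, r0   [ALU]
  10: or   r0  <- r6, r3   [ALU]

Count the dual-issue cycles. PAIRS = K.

c0: i0/i1 xor.ALU/mul.MUL  pair
c1: i2 ld.MEM  no-port MEM/MEM
c2: i3 ld.MEM  no-port MEM/MUL
c3: i4 mulh.MUL  RAW r1
c4: i5 add.ALU  RAW r0
c5: i6 or.ALU  RAW r5
c6: i7/i8 and.ALU/beq.BR  pair
c7: i9 add.ALU  RAW r6
c8: i10 or.ALU  tail

PAIRS = 2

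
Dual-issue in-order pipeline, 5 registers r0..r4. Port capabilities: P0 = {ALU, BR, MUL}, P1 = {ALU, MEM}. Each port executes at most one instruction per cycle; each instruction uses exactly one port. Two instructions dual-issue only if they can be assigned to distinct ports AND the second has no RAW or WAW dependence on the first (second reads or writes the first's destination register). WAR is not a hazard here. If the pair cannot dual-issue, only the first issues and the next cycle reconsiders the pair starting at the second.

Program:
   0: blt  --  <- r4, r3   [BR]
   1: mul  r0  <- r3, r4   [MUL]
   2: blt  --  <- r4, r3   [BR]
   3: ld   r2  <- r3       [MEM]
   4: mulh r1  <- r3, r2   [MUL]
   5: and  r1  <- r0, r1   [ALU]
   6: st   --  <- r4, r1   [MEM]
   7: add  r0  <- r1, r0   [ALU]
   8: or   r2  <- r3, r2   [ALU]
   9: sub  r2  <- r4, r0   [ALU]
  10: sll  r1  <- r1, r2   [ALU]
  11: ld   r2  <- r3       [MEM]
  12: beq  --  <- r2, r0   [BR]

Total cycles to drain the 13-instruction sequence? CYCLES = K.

c0: i0 blt.BR  no-port BR/MUL
c1: i1 mul.MUL  no-port MUL/BR
c2: i2&i3 blt.BR ld.MEM  2-wide
c3: i4 mulh.MUL  RAW+WAW r1
c4: i5 and.ALU  RAW r1
c5: i6&i7 st.MEM add.ALU  2-wide
c6: i8 or.ALU  WAW r2
c7: i9 sub.ALU  RAW r2
c8: i10&i11 sll.ALU ld.MEM  2-wide
c9: i12 beq.BR  tail

CYCLES = 10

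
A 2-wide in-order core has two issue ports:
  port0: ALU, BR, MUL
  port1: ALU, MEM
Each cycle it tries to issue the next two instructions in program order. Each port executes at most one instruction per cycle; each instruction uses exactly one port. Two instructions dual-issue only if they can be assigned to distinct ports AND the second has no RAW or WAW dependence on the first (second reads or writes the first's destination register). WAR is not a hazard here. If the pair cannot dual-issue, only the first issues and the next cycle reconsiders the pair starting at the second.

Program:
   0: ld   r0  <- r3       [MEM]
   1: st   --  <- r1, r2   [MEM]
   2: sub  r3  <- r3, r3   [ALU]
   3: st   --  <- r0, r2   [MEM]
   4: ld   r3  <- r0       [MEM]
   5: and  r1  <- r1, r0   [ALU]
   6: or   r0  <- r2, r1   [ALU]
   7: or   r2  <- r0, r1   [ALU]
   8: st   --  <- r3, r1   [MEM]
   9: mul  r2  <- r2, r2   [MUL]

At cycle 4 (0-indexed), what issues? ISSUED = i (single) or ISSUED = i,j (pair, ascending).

ISSUED = 6

0. ld.MEM @i0  | no-port MEM/MEM
1. st.MEM/sub.ALU @i1/i2  | 2-wide
2. st.MEM @i3  | no-port MEM/MEM
3. ld.MEM/and.ALU @i4/i5  | 2-wide
4. or.ALU @i6  | RAW r0
5. or.ALU/st.MEM @i7/i8  | 2-wide
6. mul.MUL @i9  | tail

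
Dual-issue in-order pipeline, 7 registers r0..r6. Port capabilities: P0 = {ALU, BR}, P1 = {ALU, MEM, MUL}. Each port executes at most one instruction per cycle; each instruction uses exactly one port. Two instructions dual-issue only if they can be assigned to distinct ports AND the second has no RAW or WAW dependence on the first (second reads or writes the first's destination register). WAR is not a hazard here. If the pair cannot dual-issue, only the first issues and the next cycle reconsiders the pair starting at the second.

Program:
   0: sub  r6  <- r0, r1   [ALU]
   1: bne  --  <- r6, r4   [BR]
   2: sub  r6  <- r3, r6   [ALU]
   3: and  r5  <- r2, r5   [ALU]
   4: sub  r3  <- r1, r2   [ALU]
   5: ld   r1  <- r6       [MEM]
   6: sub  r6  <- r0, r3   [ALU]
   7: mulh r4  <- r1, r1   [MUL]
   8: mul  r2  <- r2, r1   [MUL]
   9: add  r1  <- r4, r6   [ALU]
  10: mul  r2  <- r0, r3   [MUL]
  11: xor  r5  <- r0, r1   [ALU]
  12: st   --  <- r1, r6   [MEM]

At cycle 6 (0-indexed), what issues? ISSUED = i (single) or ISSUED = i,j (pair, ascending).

ISSUED = 10,11

  cy0 -> i0 (sub.ALU) RAW r6
  cy1 -> i1/i2 (bne.BR/sub.ALU) 2-wide
  cy2 -> i3/i4 (and.ALU/sub.ALU) 2-wide
  cy3 -> i5/i6 (ld.MEM/sub.ALU) 2-wide
  cy4 -> i7 (mulh.MUL) no-port MUL/MUL
  cy5 -> i8/i9 (mul.MUL/add.ALU) 2-wide
  cy6 -> i10/i11 (mul.MUL/xor.ALU) 2-wide
  cy7 -> i12 (st.MEM) tail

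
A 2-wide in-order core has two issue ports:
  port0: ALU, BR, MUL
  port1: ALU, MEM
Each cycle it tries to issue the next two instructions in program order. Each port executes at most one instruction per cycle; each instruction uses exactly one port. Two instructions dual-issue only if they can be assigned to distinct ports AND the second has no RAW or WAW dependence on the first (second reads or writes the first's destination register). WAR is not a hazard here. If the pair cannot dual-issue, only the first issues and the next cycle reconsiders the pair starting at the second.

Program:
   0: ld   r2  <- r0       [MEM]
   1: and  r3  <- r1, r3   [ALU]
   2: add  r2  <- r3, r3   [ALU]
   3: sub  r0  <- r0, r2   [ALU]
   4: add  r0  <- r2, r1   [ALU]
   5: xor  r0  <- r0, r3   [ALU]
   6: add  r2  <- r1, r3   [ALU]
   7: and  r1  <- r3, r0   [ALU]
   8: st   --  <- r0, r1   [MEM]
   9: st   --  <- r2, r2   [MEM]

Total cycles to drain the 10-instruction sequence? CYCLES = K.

[0] i0+i1  ld and  -- 2-wide
[1] i2  add  -- RAW r2
[2] i3  sub  -- WAW r0
[3] i4  add  -- RAW+WAW r0
[4] i5+i6  xor add  -- 2-wide
[5] i7  and  -- RAW r1
[6] i8  st  -- no-port MEM/MEM
[7] i9  st  -- tail

CYCLES = 8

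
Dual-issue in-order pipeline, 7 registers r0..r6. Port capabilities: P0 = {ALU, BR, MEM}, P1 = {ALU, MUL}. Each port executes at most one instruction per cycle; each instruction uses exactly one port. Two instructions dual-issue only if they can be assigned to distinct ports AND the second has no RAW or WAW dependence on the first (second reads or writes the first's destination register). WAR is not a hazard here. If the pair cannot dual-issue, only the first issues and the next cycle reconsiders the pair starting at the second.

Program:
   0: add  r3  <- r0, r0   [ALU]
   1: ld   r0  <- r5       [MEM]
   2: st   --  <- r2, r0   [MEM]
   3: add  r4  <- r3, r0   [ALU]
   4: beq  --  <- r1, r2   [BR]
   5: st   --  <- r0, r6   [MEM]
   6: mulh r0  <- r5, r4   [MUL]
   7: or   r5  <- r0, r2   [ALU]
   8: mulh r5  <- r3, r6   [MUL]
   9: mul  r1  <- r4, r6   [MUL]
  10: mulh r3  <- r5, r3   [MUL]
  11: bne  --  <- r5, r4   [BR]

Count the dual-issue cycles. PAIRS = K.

  cy0 -> i0+i1 (add.ALU/ld.MEM) pair
  cy1 -> i2+i3 (st.MEM/add.ALU) pair
  cy2 -> i4 (beq.BR) no-port BR/MEM
  cy3 -> i5+i6 (st.MEM/mulh.MUL) pair
  cy4 -> i7 (or.ALU) WAW r5
  cy5 -> i8 (mulh.MUL) no-port MUL/MUL
  cy6 -> i9 (mul.MUL) no-port MUL/MUL
  cy7 -> i10+i11 (mulh.MUL/bne.BR) pair

PAIRS = 4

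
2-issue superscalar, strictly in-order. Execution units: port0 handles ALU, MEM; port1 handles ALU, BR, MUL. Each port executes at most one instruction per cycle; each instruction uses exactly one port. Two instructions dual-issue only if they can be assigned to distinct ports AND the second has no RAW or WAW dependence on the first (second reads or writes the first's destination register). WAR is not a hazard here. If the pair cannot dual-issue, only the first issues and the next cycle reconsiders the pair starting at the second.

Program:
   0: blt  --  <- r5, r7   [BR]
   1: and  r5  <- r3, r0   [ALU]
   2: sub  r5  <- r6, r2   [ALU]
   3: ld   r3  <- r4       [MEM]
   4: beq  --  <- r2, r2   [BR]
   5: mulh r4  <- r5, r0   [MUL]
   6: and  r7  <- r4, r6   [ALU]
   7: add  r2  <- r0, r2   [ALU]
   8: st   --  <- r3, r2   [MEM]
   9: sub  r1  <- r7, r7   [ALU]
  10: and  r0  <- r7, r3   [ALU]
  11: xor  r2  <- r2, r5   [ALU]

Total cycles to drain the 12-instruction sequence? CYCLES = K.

CYCLES = 7

0. blt;and @i0&i1  | pair
1. sub;ld @i2&i3  | pair
2. beq @i4  | no-port BR/MUL
3. mulh @i5  | RAW r4
4. and;add @i6&i7  | pair
5. st;sub @i8&i9  | pair
6. and;xor @i10&i11  | pair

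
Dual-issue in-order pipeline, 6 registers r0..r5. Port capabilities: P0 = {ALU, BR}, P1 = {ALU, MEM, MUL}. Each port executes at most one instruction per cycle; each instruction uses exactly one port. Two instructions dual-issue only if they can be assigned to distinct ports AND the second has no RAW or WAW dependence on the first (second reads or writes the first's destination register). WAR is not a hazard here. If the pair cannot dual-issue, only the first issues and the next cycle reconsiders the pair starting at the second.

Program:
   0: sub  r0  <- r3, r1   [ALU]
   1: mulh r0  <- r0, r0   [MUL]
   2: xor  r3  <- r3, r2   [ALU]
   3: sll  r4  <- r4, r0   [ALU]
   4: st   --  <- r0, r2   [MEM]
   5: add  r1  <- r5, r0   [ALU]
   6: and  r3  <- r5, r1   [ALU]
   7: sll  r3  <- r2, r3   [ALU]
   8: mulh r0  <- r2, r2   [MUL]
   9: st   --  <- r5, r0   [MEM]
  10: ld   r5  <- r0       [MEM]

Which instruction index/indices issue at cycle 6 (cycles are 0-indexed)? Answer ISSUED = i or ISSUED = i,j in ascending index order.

c0: i0 sub  RAW+WAW r0
c1: i1,i2 mulh xor  pair
c2: i3,i4 sll st  pair
c3: i5 add  RAW r1
c4: i6 and  RAW+WAW r3
c5: i7,i8 sll mulh  pair
c6: i9 st  no-port MEM/MEM
c7: i10 ld  tail

ISSUED = 9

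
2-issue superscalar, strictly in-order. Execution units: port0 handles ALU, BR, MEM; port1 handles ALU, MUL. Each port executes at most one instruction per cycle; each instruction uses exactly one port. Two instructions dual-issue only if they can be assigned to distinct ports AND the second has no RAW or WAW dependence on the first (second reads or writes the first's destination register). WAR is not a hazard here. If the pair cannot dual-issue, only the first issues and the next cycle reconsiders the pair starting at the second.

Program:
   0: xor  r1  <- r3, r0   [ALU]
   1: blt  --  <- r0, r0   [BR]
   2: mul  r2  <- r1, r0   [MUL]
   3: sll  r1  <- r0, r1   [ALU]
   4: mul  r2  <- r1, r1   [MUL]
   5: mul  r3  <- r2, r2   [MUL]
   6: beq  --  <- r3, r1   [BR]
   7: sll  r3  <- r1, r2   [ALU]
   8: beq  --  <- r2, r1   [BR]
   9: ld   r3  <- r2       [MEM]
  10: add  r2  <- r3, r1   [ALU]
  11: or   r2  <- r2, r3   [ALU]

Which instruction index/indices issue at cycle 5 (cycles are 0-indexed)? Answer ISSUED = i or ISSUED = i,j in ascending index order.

  cy0 -> i0,i1 (xor/blt) pair
  cy1 -> i2,i3 (mul/sll) pair
  cy2 -> i4 (mul) no-port MUL/MUL
  cy3 -> i5 (mul) RAW r3
  cy4 -> i6,i7 (beq/sll) pair
  cy5 -> i8 (beq) no-port BR/MEM
  cy6 -> i9 (ld) RAW r3
  cy7 -> i10 (add) RAW+WAW r2
  cy8 -> i11 (or) tail

ISSUED = 8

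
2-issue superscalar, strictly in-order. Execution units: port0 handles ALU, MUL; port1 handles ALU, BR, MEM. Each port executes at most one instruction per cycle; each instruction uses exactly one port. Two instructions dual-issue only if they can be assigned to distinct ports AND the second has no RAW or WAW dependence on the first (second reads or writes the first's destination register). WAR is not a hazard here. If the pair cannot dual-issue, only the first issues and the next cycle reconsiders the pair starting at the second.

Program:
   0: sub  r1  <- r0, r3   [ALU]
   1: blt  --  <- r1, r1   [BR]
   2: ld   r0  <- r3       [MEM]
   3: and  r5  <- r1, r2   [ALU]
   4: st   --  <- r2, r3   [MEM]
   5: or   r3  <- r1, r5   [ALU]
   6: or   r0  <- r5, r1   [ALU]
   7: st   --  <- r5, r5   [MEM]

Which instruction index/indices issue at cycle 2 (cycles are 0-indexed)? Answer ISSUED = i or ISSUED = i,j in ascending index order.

ISSUED = 2,3

t=0 i0:sub ; RAW r1
t=1 i1:blt ; no-port BR/MEM
t=2 i2+i3:ld and ; 2-wide
t=3 i4+i5:st or ; 2-wide
t=4 i6+i7:or st ; 2-wide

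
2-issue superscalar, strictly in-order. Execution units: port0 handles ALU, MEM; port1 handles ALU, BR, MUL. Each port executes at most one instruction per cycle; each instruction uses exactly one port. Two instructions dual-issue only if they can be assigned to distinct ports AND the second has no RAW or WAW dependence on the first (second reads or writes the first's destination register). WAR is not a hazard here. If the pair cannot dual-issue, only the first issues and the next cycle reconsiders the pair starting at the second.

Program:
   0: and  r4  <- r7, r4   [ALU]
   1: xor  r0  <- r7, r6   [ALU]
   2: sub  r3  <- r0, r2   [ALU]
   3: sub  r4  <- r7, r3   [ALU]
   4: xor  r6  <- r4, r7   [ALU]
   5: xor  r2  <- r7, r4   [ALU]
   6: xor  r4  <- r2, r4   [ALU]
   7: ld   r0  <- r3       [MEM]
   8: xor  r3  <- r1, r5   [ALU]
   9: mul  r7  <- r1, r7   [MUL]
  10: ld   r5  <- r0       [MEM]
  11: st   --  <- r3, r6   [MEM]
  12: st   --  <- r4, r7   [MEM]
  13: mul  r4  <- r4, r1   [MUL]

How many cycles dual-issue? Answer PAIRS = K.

PAIRS = 5

0. and.ALU xor.ALU @i0,i1  | pair
1. sub.ALU @i2  | RAW r3
2. sub.ALU @i3  | RAW r4
3. xor.ALU xor.ALU @i4,i5  | pair
4. xor.ALU ld.MEM @i6,i7  | pair
5. xor.ALU mul.MUL @i8,i9  | pair
6. ld.MEM @i10  | no-port MEM/MEM
7. st.MEM @i11  | no-port MEM/MEM
8. st.MEM mul.MUL @i12,i13  | pair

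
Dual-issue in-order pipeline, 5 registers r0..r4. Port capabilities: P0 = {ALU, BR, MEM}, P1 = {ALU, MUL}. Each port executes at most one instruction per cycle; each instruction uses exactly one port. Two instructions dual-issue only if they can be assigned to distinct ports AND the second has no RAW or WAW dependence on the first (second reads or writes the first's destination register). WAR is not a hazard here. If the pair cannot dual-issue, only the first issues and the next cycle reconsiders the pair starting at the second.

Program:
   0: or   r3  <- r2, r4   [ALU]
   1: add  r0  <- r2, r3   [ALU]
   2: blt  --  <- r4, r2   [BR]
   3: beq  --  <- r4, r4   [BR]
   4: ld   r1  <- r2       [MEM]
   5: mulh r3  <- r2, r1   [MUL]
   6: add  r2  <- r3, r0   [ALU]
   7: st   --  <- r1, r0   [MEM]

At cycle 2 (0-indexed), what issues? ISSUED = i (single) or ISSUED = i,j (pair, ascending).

0. or @i0  | RAW r3
1. add+blt @i1,i2  | pair
2. beq @i3  | no-port BR/MEM
3. ld @i4  | RAW r1
4. mulh @i5  | RAW r3
5. add+st @i6,i7  | pair

ISSUED = 3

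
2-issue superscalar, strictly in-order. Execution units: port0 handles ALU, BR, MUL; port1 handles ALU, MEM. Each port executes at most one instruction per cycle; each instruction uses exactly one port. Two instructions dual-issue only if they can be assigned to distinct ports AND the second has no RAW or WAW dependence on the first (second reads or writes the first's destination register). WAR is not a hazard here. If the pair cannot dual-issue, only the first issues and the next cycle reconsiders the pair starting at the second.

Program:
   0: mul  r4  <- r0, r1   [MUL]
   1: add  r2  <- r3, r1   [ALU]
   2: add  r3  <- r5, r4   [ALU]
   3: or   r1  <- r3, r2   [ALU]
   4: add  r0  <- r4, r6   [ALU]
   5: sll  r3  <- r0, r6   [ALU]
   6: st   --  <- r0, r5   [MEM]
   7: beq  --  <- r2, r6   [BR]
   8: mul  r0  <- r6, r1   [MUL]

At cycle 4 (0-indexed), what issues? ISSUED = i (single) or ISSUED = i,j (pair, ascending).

  cy0 -> i0/i1 (mul.MUL/add.ALU) pair
  cy1 -> i2 (add.ALU) RAW r3
  cy2 -> i3/i4 (or.ALU/add.ALU) pair
  cy3 -> i5/i6 (sll.ALU/st.MEM) pair
  cy4 -> i7 (beq.BR) no-port BR/MUL
  cy5 -> i8 (mul.MUL) tail

ISSUED = 7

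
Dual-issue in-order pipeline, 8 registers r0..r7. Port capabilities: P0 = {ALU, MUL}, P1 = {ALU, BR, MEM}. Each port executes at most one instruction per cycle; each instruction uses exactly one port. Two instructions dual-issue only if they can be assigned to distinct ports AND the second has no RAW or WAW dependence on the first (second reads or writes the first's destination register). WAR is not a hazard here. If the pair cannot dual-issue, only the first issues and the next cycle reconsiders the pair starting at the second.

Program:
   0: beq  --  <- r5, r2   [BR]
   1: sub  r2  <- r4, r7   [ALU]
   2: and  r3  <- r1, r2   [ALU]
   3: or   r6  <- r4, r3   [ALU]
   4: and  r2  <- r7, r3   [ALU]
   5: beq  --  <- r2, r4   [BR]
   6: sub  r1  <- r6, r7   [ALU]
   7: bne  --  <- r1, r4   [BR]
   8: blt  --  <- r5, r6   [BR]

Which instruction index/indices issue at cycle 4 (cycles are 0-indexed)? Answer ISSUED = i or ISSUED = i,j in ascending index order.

ISSUED = 7

t=0 i0&i1:beq sub ; dual
t=1 i2:and ; RAW r3
t=2 i3&i4:or and ; dual
t=3 i5&i6:beq sub ; dual
t=4 i7:bne ; no-port BR/BR
t=5 i8:blt ; tail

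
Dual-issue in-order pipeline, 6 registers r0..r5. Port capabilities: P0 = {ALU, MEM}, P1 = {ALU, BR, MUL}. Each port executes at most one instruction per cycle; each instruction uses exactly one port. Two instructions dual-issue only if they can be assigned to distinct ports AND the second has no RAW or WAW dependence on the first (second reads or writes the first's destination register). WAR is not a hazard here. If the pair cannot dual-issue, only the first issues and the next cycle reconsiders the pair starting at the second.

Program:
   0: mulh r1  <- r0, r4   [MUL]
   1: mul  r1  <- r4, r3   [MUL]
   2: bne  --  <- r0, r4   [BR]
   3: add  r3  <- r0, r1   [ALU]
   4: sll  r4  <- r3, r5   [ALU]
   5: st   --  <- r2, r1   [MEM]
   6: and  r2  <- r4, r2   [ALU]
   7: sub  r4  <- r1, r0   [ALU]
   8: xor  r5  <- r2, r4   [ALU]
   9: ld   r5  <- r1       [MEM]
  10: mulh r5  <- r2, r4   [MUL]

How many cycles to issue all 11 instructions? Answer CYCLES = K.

t=0 i0:mulh.MUL ; no-port MUL/MUL
t=1 i1:mul.MUL ; no-port MUL/BR
t=2 i2/i3:bne.BR+add.ALU ; 2-wide
t=3 i4/i5:sll.ALU+st.MEM ; 2-wide
t=4 i6/i7:and.ALU+sub.ALU ; 2-wide
t=5 i8:xor.ALU ; WAW r5
t=6 i9:ld.MEM ; WAW r5
t=7 i10:mulh.MUL ; tail

CYCLES = 8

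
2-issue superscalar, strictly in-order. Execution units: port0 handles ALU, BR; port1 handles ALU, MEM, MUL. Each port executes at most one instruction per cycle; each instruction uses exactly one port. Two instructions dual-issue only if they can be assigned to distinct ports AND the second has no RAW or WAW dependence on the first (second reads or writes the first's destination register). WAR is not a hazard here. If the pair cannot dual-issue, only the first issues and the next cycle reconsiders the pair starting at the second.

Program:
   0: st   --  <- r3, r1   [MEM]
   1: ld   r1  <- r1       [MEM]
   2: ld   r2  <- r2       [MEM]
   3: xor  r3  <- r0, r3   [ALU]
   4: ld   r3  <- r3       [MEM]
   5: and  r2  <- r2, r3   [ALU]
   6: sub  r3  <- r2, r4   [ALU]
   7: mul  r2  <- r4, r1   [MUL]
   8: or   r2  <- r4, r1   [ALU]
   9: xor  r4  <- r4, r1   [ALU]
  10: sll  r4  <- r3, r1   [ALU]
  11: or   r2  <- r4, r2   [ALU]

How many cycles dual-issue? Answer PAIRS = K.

PAIRS = 3

c0: i0 st  no-port MEM/MEM
c1: i1 ld  no-port MEM/MEM
c2: i2&i3 ld+xor  dual
c3: i4 ld  RAW r3
c4: i5 and  RAW r2
c5: i6&i7 sub+mul  dual
c6: i8&i9 or+xor  dual
c7: i10 sll  RAW r4
c8: i11 or  tail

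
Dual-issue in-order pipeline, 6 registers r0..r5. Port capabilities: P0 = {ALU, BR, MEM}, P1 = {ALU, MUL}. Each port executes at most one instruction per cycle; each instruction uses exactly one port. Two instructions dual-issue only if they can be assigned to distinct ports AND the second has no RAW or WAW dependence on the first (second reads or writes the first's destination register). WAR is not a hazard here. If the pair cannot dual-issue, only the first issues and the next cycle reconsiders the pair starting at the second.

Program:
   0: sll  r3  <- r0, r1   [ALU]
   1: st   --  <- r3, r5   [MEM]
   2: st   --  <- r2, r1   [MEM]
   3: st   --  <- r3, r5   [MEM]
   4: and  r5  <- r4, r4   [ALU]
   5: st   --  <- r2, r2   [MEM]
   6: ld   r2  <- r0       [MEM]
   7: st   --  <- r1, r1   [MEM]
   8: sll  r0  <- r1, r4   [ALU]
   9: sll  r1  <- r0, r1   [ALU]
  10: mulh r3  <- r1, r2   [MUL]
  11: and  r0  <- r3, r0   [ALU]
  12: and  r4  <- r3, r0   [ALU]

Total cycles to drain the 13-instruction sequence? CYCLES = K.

t=0 i0:sll ; RAW r3
t=1 i1:st ; no-port MEM/MEM
t=2 i2:st ; no-port MEM/MEM
t=3 i3&i4:st+and ; 2-wide
t=4 i5:st ; no-port MEM/MEM
t=5 i6:ld ; no-port MEM/MEM
t=6 i7&i8:st+sll ; 2-wide
t=7 i9:sll ; RAW r1
t=8 i10:mulh ; RAW r3
t=9 i11:and ; RAW r0
t=10 i12:and ; tail

CYCLES = 11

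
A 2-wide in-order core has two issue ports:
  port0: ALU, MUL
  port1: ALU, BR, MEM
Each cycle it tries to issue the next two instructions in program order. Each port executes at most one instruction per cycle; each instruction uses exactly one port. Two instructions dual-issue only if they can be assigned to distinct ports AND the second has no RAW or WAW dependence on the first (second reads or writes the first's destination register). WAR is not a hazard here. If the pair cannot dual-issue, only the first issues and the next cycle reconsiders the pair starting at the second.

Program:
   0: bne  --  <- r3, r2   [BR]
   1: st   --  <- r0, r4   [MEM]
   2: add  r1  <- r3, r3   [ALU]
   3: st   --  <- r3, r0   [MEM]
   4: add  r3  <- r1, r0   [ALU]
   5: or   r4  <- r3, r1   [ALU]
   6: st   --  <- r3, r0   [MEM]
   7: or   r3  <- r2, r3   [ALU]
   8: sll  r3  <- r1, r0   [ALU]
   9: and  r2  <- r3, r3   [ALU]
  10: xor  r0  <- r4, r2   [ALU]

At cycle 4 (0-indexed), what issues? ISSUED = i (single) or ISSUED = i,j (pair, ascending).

[0] i0  bne.BR  -- no-port BR/MEM
[1] i1&i2  st.MEM add.ALU  -- 2-wide
[2] i3&i4  st.MEM add.ALU  -- 2-wide
[3] i5&i6  or.ALU st.MEM  -- 2-wide
[4] i7  or.ALU  -- WAW r3
[5] i8  sll.ALU  -- RAW r3
[6] i9  and.ALU  -- RAW r2
[7] i10  xor.ALU  -- tail

ISSUED = 7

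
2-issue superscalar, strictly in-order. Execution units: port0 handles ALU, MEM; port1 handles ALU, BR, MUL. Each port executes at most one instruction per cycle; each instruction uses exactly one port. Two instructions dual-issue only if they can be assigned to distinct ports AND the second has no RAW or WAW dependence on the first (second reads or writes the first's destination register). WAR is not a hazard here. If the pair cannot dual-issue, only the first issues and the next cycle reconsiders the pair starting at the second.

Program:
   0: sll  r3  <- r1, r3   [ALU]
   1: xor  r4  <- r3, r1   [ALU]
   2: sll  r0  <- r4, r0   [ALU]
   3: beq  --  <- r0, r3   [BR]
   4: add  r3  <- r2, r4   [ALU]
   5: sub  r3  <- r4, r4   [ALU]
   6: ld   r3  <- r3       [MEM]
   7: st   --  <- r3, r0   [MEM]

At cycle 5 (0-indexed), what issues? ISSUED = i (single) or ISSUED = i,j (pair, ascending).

#0 head=0: sll i0 RAW r3
#1 head=1: xor i1 RAW r4
#2 head=2: sll i2 RAW r0
#3 head=3: beq+add i3+i4 pair
#4 head=5: sub i5 RAW+WAW r3
#5 head=6: ld i6 no-port MEM/MEM
#6 head=7: st i7 tail

ISSUED = 6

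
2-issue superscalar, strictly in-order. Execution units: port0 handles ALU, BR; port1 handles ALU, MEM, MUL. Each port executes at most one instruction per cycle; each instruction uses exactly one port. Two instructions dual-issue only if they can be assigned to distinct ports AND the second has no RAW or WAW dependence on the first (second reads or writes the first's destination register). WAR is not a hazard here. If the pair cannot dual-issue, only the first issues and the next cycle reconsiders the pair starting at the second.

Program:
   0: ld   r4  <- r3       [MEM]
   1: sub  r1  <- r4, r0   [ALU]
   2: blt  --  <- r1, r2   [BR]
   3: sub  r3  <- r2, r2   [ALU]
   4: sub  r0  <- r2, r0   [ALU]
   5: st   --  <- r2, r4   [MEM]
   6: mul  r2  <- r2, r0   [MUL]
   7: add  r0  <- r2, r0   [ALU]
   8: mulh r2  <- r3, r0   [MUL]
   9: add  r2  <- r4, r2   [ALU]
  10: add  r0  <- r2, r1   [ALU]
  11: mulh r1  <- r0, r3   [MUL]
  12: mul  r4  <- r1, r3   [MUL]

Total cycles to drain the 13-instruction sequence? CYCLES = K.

CYCLES = 11

t=0 i0:ld.MEM ; RAW r4
t=1 i1:sub.ALU ; RAW r1
t=2 i2,i3:blt.BR/sub.ALU ; dual
t=3 i4,i5:sub.ALU/st.MEM ; dual
t=4 i6:mul.MUL ; RAW r2
t=5 i7:add.ALU ; RAW r0
t=6 i8:mulh.MUL ; RAW+WAW r2
t=7 i9:add.ALU ; RAW r2
t=8 i10:add.ALU ; RAW r0
t=9 i11:mulh.MUL ; no-port MUL/MUL
t=10 i12:mul.MUL ; tail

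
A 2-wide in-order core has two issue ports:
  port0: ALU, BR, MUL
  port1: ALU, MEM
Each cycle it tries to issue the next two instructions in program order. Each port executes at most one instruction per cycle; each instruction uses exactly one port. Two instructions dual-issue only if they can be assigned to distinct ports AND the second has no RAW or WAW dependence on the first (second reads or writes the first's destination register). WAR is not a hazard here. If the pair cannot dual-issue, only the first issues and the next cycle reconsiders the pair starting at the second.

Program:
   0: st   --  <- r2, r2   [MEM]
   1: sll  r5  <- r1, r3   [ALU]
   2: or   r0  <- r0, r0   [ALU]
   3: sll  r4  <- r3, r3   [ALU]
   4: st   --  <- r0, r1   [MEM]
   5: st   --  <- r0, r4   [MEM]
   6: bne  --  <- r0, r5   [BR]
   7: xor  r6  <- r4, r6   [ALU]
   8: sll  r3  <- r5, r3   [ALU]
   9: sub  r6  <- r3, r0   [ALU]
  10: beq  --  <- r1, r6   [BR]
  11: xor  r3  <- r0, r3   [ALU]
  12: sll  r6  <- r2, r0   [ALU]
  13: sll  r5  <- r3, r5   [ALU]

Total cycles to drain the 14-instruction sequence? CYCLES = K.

CYCLES = 8

  cy0 -> i0&i1 (st+sll) pair
  cy1 -> i2&i3 (or+sll) pair
  cy2 -> i4 (st) no-port MEM/MEM
  cy3 -> i5&i6 (st+bne) pair
  cy4 -> i7&i8 (xor+sll) pair
  cy5 -> i9 (sub) RAW r6
  cy6 -> i10&i11 (beq+xor) pair
  cy7 -> i12&i13 (sll+sll) pair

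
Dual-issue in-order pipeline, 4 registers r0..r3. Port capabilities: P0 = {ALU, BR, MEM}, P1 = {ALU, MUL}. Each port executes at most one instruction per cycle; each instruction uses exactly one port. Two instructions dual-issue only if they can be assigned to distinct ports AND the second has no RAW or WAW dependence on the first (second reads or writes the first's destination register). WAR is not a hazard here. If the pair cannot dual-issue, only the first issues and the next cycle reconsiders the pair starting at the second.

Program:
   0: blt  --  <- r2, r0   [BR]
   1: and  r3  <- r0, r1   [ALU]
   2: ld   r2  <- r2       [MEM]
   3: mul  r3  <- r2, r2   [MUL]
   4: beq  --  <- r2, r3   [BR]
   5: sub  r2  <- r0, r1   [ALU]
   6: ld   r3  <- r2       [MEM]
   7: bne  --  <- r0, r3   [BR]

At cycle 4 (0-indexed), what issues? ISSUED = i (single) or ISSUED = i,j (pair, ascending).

ISSUED = 6

t=0 i0,i1:blt+and ; 2-wide
t=1 i2:ld ; RAW r2
t=2 i3:mul ; RAW r3
t=3 i4,i5:beq+sub ; 2-wide
t=4 i6:ld ; no-port MEM/BR
t=5 i7:bne ; tail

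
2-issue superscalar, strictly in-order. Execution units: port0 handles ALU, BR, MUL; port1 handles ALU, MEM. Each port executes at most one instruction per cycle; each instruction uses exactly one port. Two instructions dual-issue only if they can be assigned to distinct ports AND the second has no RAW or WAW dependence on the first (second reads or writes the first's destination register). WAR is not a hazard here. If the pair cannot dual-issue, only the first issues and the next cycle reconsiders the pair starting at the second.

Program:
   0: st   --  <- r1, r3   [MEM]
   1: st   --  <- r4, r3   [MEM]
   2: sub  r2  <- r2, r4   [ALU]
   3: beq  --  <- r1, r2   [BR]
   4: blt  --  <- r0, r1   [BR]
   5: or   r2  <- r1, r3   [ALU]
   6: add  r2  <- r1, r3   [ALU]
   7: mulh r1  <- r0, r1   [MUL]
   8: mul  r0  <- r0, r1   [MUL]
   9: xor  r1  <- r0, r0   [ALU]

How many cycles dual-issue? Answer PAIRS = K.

PAIRS = 3

t=0 i0:st ; no-port MEM/MEM
t=1 i1,i2:st+sub ; 2-wide
t=2 i3:beq ; no-port BR/BR
t=3 i4,i5:blt+or ; 2-wide
t=4 i6,i7:add+mulh ; 2-wide
t=5 i8:mul ; RAW r0
t=6 i9:xor ; tail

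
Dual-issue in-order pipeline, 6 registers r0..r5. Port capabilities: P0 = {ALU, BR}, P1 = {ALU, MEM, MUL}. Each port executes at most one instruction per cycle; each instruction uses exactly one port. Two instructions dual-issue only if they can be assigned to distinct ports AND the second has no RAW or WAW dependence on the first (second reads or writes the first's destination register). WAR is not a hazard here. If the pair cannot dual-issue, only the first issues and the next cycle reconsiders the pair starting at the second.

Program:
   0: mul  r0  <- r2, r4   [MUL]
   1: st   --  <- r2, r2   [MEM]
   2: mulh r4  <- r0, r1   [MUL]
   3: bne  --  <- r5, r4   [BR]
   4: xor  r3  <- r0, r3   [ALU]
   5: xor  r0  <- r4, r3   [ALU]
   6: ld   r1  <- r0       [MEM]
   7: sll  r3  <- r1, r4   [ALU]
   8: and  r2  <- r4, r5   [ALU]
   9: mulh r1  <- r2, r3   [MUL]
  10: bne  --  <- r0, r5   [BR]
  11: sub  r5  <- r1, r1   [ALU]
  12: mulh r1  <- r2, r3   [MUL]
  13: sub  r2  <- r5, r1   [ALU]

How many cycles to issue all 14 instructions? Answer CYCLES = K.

#0 head=0: mul.MUL i0 no-port MUL/MEM
#1 head=1: st.MEM i1 no-port MEM/MUL
#2 head=2: mulh.MUL i2 RAW r4
#3 head=3: bne.BR+xor.ALU i3,i4 2-wide
#4 head=5: xor.ALU i5 RAW r0
#5 head=6: ld.MEM i6 RAW r1
#6 head=7: sll.ALU+and.ALU i7,i8 2-wide
#7 head=9: mulh.MUL+bne.BR i9,i10 2-wide
#8 head=11: sub.ALU+mulh.MUL i11,i12 2-wide
#9 head=13: sub.ALU i13 tail

CYCLES = 10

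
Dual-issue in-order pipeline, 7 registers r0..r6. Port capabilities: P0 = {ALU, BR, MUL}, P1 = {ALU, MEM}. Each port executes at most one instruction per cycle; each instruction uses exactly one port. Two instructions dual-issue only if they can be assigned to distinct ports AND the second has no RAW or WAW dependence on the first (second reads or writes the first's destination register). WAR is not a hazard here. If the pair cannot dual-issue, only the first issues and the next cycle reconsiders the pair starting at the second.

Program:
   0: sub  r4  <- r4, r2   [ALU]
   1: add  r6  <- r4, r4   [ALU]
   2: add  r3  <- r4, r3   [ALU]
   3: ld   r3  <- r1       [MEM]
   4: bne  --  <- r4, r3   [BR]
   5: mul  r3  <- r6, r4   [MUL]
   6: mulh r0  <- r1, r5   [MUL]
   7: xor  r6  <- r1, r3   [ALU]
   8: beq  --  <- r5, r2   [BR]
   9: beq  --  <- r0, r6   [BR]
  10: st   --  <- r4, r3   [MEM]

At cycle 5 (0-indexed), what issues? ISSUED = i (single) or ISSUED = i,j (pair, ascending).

ISSUED = 6,7

t=0 i0:sub ; RAW r4
t=1 i1&i2:add add ; dual
t=2 i3:ld ; RAW r3
t=3 i4:bne ; no-port BR/MUL
t=4 i5:mul ; no-port MUL/MUL
t=5 i6&i7:mulh xor ; dual
t=6 i8:beq ; no-port BR/BR
t=7 i9&i10:beq st ; dual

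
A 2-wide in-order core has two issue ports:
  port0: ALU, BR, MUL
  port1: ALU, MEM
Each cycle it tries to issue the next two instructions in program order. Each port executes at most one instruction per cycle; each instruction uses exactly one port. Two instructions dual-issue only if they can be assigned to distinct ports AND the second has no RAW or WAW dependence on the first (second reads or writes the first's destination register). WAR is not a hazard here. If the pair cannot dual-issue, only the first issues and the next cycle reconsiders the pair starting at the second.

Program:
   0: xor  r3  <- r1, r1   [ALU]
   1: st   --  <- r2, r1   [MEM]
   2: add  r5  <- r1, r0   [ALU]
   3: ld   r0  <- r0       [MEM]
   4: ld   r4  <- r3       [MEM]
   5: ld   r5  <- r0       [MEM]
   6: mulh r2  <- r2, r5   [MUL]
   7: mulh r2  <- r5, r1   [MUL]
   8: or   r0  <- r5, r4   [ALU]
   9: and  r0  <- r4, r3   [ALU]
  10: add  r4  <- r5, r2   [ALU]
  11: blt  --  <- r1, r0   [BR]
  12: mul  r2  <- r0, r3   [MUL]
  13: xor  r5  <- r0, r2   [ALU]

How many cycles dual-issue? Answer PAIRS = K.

c0: i0+i1 xor+st  2-wide
c1: i2+i3 add+ld  2-wide
c2: i4 ld  no-port MEM/MEM
c3: i5 ld  RAW r5
c4: i6 mulh  no-port MUL/MUL
c5: i7+i8 mulh+or  2-wide
c6: i9+i10 and+add  2-wide
c7: i11 blt  no-port BR/MUL
c8: i12 mul  RAW r2
c9: i13 xor  tail

PAIRS = 4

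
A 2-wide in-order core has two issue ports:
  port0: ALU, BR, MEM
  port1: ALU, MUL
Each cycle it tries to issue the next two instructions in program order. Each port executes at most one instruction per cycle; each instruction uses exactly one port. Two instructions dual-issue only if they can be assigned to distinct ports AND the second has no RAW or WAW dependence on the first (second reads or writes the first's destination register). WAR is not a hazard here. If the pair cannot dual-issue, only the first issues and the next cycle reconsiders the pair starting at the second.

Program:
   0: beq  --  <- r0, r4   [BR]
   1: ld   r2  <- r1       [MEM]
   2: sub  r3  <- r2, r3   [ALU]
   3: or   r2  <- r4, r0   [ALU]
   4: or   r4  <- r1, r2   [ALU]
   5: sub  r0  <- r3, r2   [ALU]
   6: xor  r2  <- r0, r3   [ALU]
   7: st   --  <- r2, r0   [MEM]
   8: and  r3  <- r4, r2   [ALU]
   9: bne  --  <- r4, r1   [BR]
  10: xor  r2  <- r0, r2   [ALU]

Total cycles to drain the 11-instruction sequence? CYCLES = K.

#0 head=0: beq.BR i0 no-port BR/MEM
#1 head=1: ld.MEM i1 RAW r2
#2 head=2: sub.ALU or.ALU i2/i3 dual
#3 head=4: or.ALU sub.ALU i4/i5 dual
#4 head=6: xor.ALU i6 RAW r2
#5 head=7: st.MEM and.ALU i7/i8 dual
#6 head=9: bne.BR xor.ALU i9/i10 dual

CYCLES = 7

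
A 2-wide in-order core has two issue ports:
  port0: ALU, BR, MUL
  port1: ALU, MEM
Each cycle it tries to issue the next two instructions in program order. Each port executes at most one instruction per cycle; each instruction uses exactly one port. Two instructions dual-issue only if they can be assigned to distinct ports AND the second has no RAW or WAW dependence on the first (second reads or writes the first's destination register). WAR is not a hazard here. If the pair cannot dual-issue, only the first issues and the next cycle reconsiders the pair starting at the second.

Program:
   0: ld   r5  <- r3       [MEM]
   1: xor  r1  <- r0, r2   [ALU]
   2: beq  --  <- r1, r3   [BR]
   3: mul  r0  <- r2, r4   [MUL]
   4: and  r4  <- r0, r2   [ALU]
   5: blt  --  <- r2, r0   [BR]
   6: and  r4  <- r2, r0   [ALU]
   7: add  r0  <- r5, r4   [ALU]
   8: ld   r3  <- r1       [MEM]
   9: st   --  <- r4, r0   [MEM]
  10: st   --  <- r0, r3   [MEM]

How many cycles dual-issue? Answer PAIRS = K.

#0 head=0: ld.MEM/xor.ALU i0+i1 pair
#1 head=2: beq.BR i2 no-port BR/MUL
#2 head=3: mul.MUL i3 RAW r0
#3 head=4: and.ALU/blt.BR i4+i5 pair
#4 head=6: and.ALU i6 RAW r4
#5 head=7: add.ALU/ld.MEM i7+i8 pair
#6 head=9: st.MEM i9 no-port MEM/MEM
#7 head=10: st.MEM i10 tail

PAIRS = 3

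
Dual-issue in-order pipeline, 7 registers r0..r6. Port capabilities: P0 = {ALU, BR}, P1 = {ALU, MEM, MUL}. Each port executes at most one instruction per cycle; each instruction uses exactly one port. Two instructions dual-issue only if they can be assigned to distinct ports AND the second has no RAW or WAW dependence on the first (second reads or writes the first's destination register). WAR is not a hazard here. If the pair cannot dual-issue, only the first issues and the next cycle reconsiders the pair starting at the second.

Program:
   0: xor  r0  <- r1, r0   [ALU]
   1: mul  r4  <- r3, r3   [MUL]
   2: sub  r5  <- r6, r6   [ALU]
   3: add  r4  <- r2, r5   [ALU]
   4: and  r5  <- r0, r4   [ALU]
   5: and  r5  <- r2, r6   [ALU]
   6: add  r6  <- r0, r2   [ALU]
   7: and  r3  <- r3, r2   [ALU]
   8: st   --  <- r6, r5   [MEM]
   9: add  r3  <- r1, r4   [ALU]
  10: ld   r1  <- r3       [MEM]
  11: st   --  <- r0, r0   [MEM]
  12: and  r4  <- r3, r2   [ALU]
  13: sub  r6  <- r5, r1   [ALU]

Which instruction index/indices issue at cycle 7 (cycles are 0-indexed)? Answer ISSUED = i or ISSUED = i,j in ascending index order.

ISSUED = 10

0. xor/mul @i0,i1  | dual
1. sub @i2  | RAW r5
2. add @i3  | RAW r4
3. and @i4  | WAW r5
4. and/add @i5,i6  | dual
5. and/st @i7,i8  | dual
6. add @i9  | RAW r3
7. ld @i10  | no-port MEM/MEM
8. st/and @i11,i12  | dual
9. sub @i13  | tail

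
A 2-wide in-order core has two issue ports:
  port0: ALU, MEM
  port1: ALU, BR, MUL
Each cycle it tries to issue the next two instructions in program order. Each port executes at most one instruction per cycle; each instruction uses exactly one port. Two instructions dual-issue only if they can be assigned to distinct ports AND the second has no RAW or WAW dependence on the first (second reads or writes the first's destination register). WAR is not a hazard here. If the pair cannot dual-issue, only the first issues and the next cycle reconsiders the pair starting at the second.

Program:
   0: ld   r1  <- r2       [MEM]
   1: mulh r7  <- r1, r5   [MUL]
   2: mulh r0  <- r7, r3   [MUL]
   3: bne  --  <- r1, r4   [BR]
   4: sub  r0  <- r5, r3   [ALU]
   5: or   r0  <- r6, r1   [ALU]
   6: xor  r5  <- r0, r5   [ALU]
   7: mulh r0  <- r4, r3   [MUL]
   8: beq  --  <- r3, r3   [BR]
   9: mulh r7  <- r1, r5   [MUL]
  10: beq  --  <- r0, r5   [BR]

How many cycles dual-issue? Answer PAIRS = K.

PAIRS = 2

[0] i0  ld.MEM  -- RAW r1
[1] i1  mulh.MUL  -- no-port MUL/MUL
[2] i2  mulh.MUL  -- no-port MUL/BR
[3] i3/i4  bne.BR;sub.ALU  -- dual
[4] i5  or.ALU  -- RAW r0
[5] i6/i7  xor.ALU;mulh.MUL  -- dual
[6] i8  beq.BR  -- no-port BR/MUL
[7] i9  mulh.MUL  -- no-port MUL/BR
[8] i10  beq.BR  -- tail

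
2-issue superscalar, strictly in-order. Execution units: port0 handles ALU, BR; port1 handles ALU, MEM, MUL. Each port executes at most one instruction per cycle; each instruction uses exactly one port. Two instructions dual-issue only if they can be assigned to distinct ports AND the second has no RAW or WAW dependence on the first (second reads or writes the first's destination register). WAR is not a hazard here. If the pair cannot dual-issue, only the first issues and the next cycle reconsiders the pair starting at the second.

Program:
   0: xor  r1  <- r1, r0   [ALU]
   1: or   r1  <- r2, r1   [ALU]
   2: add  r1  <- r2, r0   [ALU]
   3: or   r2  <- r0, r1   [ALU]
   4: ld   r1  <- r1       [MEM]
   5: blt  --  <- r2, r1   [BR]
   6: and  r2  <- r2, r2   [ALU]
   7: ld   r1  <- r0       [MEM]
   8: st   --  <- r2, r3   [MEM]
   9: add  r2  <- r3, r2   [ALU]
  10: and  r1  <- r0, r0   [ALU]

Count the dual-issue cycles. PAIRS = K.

t=0 i0:xor.ALU ; RAW+WAW r1
t=1 i1:or.ALU ; WAW r1
t=2 i2:add.ALU ; RAW r1
t=3 i3,i4:or.ALU;ld.MEM ; dual
t=4 i5,i6:blt.BR;and.ALU ; dual
t=5 i7:ld.MEM ; no-port MEM/MEM
t=6 i8,i9:st.MEM;add.ALU ; dual
t=7 i10:and.ALU ; tail

PAIRS = 3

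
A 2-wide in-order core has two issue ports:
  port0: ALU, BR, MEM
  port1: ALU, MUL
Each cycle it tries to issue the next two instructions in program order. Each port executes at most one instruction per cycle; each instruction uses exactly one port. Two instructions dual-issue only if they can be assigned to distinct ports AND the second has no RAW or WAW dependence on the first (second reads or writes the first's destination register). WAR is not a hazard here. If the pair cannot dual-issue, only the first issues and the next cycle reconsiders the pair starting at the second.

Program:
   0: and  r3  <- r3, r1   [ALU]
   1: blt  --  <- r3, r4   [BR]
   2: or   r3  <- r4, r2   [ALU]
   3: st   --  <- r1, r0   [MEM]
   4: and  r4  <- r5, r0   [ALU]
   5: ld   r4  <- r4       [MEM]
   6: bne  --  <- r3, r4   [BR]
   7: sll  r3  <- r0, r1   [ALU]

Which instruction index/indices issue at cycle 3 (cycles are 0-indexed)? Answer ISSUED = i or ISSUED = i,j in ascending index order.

c0: i0 and  RAW r3
c1: i1/i2 blt or  dual
c2: i3/i4 st and  dual
c3: i5 ld  no-port MEM/BR
c4: i6/i7 bne sll  dual

ISSUED = 5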